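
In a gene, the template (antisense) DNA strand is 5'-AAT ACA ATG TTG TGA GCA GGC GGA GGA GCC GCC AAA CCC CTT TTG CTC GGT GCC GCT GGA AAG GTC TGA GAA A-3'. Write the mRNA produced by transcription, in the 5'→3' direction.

RNA polymerase reads the template 3'→5' and synthesizes mRNA 5'→3' by base-pairing (A→U, T→A, G↔C). The complement of the template is TTATGTTACAACACTCGTCCGCCTCCTCGGCGGTTTGGGGAAAACGAGCCACGGCGACCTTTCCAGACTCTTT; antiparallel, so 5'→3' the coding strand is TTTCTCAGACCTTTCCAGCGGCACCGAGCAAAAGGGGTTTGGCGGCTCCTCCGCCTGCTCACAACATTGTATT. Replace T with U for the mRNA.

5'-UUUCUCAGACCUUUCCAGCGGCACCGAGCAAAAGGGGUUUGGCGGCUCCUCCGCCUGCUCACAACAUUGUAUU-3'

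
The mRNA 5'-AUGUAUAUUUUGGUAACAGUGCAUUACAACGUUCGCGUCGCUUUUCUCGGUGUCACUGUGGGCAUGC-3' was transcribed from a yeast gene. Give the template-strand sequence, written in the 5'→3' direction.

5'-GCATGCCCACAGTGACACCGAGAAAAGCGACGCGAACGTTGTAATGCACTGTTACCAAAATATACAT-3'

Replace U with T to get the coding DNA strand: ATGTATATTTTGGTAACAGTGCATTACAACGTTCGCGTCGCTTTTCTCGGTGTCACTGTGGGCATGC. The template strand is its reverse complement (complement TACATATAAAACCATTGTCACGTAATGTTGCAAGCGCAGCGAAAAGAGCCACAGTGACACCCGTACG, then reverse).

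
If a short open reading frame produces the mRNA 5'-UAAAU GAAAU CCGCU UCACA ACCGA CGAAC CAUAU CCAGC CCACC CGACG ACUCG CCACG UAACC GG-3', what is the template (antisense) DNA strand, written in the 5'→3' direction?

Replace U with T to get the coding DNA strand: TAAATGAAATCCGCTTCACAACCGACGAACCATATCCAGCCCACCCGACGACTCGCCACGTAACCGG. The template strand is its reverse complement (complement ATTTACTTTAGGCGAAGTGTTGGCTGCTTGGTATAGGTCGGGTGGGCTGCTGAGCGGTGCATTGGCC, then reverse).

5'-CCGGTTACGTGGCGAGTCGTCGGGTGGGCTGGATATGGTTCGTCGGTTGTGAAGCGGATTTCATTTA-3'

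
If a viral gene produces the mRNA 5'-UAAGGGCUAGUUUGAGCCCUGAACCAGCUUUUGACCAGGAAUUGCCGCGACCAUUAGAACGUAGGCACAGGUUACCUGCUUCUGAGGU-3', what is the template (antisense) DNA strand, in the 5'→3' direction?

Replace U with T to get the coding DNA strand: TAAGGGCTAGTTTGAGCCCTGAACCAGCTTTTGACCAGGAATTGCCGCGACCATTAGAACGTAGGCACAGGTTACCTGCTTCTGAGGT. The template strand is its reverse complement (complement ATTCCCGATCAAACTCGGGACTTGGTCGAAAACTGGTCCTTAACGGCGCTGGTAATCTTGCATCCGTGTCCAATGGACGAAGACTCCA, then reverse).

5'-ACCTCAGAAGCAGGTAACCTGTGCCTACGTTCTAATGGTCGCGGCAATTCCTGGTCAAAAGCTGGTTCAGGGCTCAAACTAGCCCTTA-3'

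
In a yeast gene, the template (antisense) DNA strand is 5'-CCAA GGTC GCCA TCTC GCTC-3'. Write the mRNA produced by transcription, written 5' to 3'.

5'-GAGCGAGAUGGCGACCUUGG-3'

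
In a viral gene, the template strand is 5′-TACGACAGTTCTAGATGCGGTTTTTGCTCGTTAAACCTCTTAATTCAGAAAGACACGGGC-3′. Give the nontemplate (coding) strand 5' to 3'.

5′-GCCCGTGTCTTTCTGAATTAAGAGGTTTAACGAGCAAAAACCGCATCTAGAACTGTCGTA-3′

The coding strand is complementary and antiparallel to the template: take the complement (A↔T, G↔C) and reverse.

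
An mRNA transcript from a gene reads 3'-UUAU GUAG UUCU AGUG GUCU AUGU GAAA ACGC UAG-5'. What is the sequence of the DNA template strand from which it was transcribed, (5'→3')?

5'-AATACATCAAGATCACCAGATACACTTTTGCGATC-3'

Written 5'→3' the mRNA is GAUCGCAAAAGUGUAUCUGGUGAUCUUGAUGUAUU, so the coding DNA strand is GATCGCAAAAGTGTATCTGGTGATCTTGATGTATT. The template is its reverse complement.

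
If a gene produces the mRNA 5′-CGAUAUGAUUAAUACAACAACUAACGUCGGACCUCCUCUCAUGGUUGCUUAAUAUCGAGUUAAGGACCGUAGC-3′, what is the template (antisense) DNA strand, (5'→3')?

Replace U with T to get the coding DNA strand: CGATATGATTAATACAACAACTAACGTCGGACCTCCTCTCATGGTTGCTTAATATCGAGTTAAGGACCGTAGC. The template strand is its reverse complement (complement GCTATACTAATTATGTTGTTGATTGCAGCCTGGAGGAGAGTACCAACGAATTATAGCTCAATTCCTGGCATCG, then reverse).

5'-GCTACGGTCCTTAACTCGATATTAAGCAACCATGAGAGGAGGTCCGACGTTAGTTGTTGTATTAATCATATCG-3'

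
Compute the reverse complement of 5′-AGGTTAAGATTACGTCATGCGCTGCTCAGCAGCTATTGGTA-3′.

Reading the sequence 3'→5' and pairing each base (A↔T, G↔C) gives the reverse complement directly.

5'-TACCAATAGCTGCTGAGCAGCGCATGACGTAATCTTAACCT-3'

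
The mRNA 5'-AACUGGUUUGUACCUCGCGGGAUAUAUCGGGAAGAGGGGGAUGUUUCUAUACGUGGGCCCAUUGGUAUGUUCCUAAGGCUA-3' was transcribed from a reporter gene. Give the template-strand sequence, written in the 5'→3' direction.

5'-TAGCCTTAGGAACATACCAATGGGCCCACGTATAGAAACATCCCCCTCTTCCCGATATATCCCGCGAGGTACAAACCAGTT-3'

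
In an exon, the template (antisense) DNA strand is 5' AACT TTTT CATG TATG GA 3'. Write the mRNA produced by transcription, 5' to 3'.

The mRNA has the sequence of the coding strand (reverse complement of the template) with T→U. Reverse complement of AACTTTTTCATGTATGGA is TCCATACATGAAAAAGTT; then T→U.

5'-UCCAUACAUGAAAAAGUU-3'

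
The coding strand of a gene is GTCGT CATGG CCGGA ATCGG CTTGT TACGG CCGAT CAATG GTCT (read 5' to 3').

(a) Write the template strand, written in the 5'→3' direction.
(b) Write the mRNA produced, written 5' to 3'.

(a) 5′-AGACCATTGATCGGCCGTAACAAGCCGATTCCGGCCATGACGAC-3′
(b) 5′-GUCGUCAUGGCCGGAAUCGGCUUGUUACGGCCGAUCAAUGGUCU-3′

(a) The template strand is the reverse complement of the coding strand: complement CAGCAGTACCGGCCTTAGCCGAACAATGCCGGCTAGTTACCAGA, then reverse.
(b) mRNA matches the coding strand with T→U.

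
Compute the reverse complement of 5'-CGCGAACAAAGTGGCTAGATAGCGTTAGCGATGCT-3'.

Reading the sequence 3'→5' and pairing each base (A↔T, G↔C) gives the reverse complement directly.

5′-AGCATCGCTAACGCTATCTAGCCACTTTGTTCGCG-3′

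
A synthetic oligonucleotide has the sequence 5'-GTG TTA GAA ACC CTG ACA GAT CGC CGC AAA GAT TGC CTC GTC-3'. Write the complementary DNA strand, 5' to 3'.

5'-GACGAGGCAATCTTTGCGGCGATCTGTCAGGGTTTCTAACAC-3'

The complement of GTGTTAGAAACCCTGACAGATCGCCGCAAAGATTGCCTCGTC is CACAATCTTTGGGACTGTCTAGCGGCGTTTCTAACGGAGCAG (A↔T, G↔C). DNA strands are antiparallel, so the complementary strand runs 3'→5'; reversing gives the 5'→3' form.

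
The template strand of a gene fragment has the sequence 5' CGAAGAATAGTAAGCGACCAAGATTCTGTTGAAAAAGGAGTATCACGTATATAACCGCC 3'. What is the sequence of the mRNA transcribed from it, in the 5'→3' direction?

RNA polymerase reads the template 3'→5' and synthesizes mRNA 5'→3' by base-pairing (A→U, T→A, G↔C). The complement of the template is GCTTCTTATCATTCGCTGGTTCTAAGACAACTTTTTCCTCATAGTGCATATATTGGCGG; antiparallel, so 5'→3' the coding strand is GGCGGTTATATACGTGATACTCCTTTTTCAACAGAATCTTGGTCGCTTACTATTCTTCG. Replace T with U for the mRNA.

5'-GGCGGUUAUAUACGUGAUACUCCUUUUUCAACAGAAUCUUGGUCGCUUACUAUUCUUCG-3'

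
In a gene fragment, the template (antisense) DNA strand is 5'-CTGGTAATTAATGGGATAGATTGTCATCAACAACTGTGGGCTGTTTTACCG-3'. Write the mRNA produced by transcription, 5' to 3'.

5′-CGGUAAAACAGCCCACAGUUGUUGAUGACAAUCUAUCCCAUUAAUUACCAG-3′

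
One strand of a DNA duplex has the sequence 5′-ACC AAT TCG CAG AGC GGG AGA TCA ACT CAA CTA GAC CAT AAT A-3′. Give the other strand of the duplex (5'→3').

5'-TATTATGGTCTAGTTGAGTTGATCTCCCGCTCTGCGAATTGGT-3'

The complement of ACCAATTCGCAGAGCGGGAGATCAACTCAACTAGACCATAATA is TGGTTAAGCGTCTCGCCCTCTAGTTGAGTTGATCTGGTATTAT (A↔T, G↔C). DNA strands are antiparallel, so the complementary strand runs 3'→5'; reversing gives the 5'→3' form.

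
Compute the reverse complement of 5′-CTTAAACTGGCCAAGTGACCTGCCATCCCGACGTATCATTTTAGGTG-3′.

Reading the sequence 3'→5' and pairing each base (A↔T, G↔C) gives the reverse complement directly.

5'-CACCTAAAATGATACGTCGGGATGGCAGGTCACTTGGCCAGTTTAAG-3'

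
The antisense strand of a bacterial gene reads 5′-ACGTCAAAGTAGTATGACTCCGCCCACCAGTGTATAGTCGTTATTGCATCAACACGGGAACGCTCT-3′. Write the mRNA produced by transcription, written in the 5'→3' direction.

5'-AGAGCGUUCCCGUGUUGAUGCAAUAACGACUAUACACUGGUGGGCGGAGUCAUACUACUUUGACGU-3'

The mRNA has the sequence of the coding strand (reverse complement of the template) with T→U. Reverse complement of ACGTCAAAGTAGTATGACTCCGCCCACCAGTGTATAGTCGTTATTGCATCAACACGGGAACGCTCT is AGAGCGTTCCCGTGTTGATGCAATAACGACTATACACTGGTGGGCGGAGTCATACTACTTTGACGT; then T→U.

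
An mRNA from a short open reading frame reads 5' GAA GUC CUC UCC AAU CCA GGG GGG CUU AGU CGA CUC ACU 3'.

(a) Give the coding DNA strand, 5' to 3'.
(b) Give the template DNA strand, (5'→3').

(a) The coding strand matches the mRNA with U→T.
(b) The template strand is the reverse complement of the coding strand.

(a) 5'-GAAGTCCTCTCCAATCCAGGGGGGCTTAGTCGACTCACT-3'
(b) 5′-AGTGAGTCGACTAAGCCCCCCTGGATTGGAGAGGACTTC-3′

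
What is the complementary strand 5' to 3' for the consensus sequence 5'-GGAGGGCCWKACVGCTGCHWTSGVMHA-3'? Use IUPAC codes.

Standard pairs A↔T, G↔C; ambiguity codes pair M↔K, W↔W, S↔S, H↔D, V↔B. Complement (CCTCCCGGWMTGBCGACGDWASCBKDT), then reverse for 5'→3'.

5'-TDKBCSAWDGCAGCBGTMWGGCCCTCC-3'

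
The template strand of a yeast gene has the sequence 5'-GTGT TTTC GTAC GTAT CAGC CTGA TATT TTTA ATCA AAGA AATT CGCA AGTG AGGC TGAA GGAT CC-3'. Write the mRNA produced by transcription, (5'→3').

5'-GGAUCCUUCAGCCUCACUUGCGAAUUUCUUUGAUUAAAAAUAUCAGGCUGAUACGUACGAAAACAC-3'

The mRNA has the sequence of the coding strand (reverse complement of the template) with T→U. Reverse complement of GTGTTTTCGTACGTATCAGCCTGATATTTTTAATCAAAGAAATTCGCAAGTGAGGCTGAAGGATCC is GGATCCTTCAGCCTCACTTGCGAATTTCTTTGATTAAAAATATCAGGCTGATACGTACGAAAACAC; then T→U.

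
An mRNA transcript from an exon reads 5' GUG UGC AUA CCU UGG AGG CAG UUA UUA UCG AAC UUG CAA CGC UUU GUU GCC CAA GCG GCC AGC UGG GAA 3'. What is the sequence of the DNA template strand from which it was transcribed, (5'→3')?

5'-TTCCCAGCTGGCCGCTTGGGCAACAAAGCGTTGCAAGTTCGATAATAACTGCCTCCAAGGTATGCACAC-3'

Replace U with T to get the coding DNA strand: GTGTGCATACCTTGGAGGCAGTTATTATCGAACTTGCAACGCTTTGTTGCCCAAGCGGCCAGCTGGGAA. The template strand is its reverse complement (complement CACACGTATGGAACCTCCGTCAATAATAGCTTGAACGTTGCGAAACAACGGGTTCGCCGGTCGACCCTT, then reverse).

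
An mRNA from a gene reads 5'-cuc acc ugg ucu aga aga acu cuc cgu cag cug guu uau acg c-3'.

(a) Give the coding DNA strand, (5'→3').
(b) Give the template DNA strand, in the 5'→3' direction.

(a) 5′-CTCACCTGGTCTAGAAGAACTCTCCGTCAGCTGGTTTATACGC-3′
(b) 5'-GCGTATAAACCAGCTGACGGAGAGTTCTTCTAGACCAGGTGAG-3'

(a) The coding strand matches the mRNA with U→T.
(b) The template strand is the reverse complement of the coding strand.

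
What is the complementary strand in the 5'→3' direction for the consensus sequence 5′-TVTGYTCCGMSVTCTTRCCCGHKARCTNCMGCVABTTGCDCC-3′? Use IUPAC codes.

5′-GGHGCAAVTBGCKGNAGYTMDCGGGYAAGABSKCGGARCABA-3′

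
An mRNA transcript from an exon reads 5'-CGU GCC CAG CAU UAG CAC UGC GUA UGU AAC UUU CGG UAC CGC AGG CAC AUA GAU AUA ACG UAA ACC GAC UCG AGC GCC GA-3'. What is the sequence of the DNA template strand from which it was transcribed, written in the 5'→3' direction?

Replace U with T to get the coding DNA strand: CGTGCCCAGCATTAGCACTGCGTATGTAACTTTCGGTACCGCAGGCACATAGATATAACGTAAACCGACTCGAGCGCCGA. The template strand is its reverse complement (complement GCACGGGTCGTAATCGTGACGCATACATTGAAAGCCATGGCGTCCGTGTATCTATATTGCATTTGGCTGAGCTCGCGGCT, then reverse).

5′-TCGGCGCTCGAGTCGGTTTACGTTATATCTATGTGCCTGCGGTACCGAAAGTTACATACGCAGTGCTAATGCTGGGCACG-3′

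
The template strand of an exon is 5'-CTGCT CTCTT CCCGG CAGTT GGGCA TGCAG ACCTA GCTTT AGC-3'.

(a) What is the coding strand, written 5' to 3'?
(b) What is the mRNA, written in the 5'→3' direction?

(a) The coding strand is the reverse complement of the template: complement GACGAGAGAAGGGCCGTCAACCCGTACGTCTGGATCGAAATCG, then reverse.
(b) mRNA has the coding-strand sequence with T→U.

(a) 5′-GCTAAAGCTAGGTCTGCATGCCCAACTGCCGGGAAGAGAGCAG-3′
(b) 5'-GCUAAAGCUAGGUCUGCAUGCCCAACUGCCGGGAAGAGAGCAG-3'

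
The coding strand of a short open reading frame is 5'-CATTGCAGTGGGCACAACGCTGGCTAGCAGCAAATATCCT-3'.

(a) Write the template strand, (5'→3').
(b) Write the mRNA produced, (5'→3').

(a) 5'-AGGATATTTGCTGCTAGCCAGCGTTGTGCCCACTGCAATG-3'
(b) 5'-CAUUGCAGUGGGCACAACGCUGGCUAGCAGCAAAUAUCCU-3'

(a) The template strand is the reverse complement of the coding strand: complement GTAACGTCACCCGTGTTGCGACCGATCGTCGTTTATAGGA, then reverse.
(b) mRNA matches the coding strand with T→U.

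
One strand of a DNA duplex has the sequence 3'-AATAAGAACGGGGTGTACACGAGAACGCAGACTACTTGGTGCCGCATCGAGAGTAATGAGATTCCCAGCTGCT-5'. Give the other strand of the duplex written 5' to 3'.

5'-TTATTCTTGCCCCACATGTGCTCTTGCGTCTGATGAACCACGGCGTAGCTCTCATTACTCTAAGGGTCGACGA-3'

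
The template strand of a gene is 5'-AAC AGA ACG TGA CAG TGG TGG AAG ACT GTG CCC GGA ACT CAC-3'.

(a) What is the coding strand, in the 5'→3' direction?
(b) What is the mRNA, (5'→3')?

(a) 5'-GTGAGTTCCGGGCACAGTCTTCCACCACTGTCACGTTCTGTT-3'
(b) 5'-GUGAGUUCCGGGCACAGUCUUCCACCACUGUCACGUUCUGUU-3'

(a) The coding strand is the reverse complement of the template: complement TTGTCTTGCACTGTCACCACCTTCTGACACGGGCCTTGAGTG, then reverse.
(b) mRNA has the coding-strand sequence with T→U.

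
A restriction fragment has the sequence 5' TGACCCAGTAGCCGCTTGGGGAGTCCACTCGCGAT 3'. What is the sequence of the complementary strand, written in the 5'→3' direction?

5'-ATCGCGAGTGGACTCCCCAAGCGGCTACTGGGTCA-3'

Pairing A↔T and G↔C gives ACTGGGTCATCGGCGAACCCCTCAGGTGAGCGCTA, running 3'→5'. Reverse for the 5'→3' convention.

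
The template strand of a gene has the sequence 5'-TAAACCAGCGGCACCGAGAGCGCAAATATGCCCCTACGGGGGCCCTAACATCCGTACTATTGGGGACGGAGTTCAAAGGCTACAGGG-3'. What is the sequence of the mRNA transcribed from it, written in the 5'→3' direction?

RNA polymerase reads the template 3'→5' and synthesizes mRNA 5'→3' by base-pairing (A→U, T→A, G↔C). The complement of the template is ATTTGGTCGCCGTGGCTCTCGCGTTTATACGGGGATGCCCCCGGGATTGTAGGCATGATAACCCCTGCCTCAAGTTTCCGATGTCCC; antiparallel, so 5'→3' the coding strand is CCCTGTAGCCTTTGAACTCCGTCCCCAATAGTACGGATGTTAGGGCCCCCGTAGGGGCATATTTGCGCTCTCGGTGCCGCTGGTTTA. Replace T with U for the mRNA.

5'-CCCUGUAGCCUUUGAACUCCGUCCCCAAUAGUACGGAUGUUAGGGCCCCCGUAGGGGCAUAUUUGCGCUCUCGGUGCCGCUGGUUUA-3'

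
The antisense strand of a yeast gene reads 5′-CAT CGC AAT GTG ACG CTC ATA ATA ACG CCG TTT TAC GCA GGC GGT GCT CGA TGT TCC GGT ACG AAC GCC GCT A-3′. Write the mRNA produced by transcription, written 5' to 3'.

5'-UAGCGGCGUUCGUACCGGAACAUCGAGCACCGCCUGCGUAAAACGGCGUUAUUAUGAGCGUCACAUUGCGAUG-3'

RNA polymerase reads the template 3'→5' and synthesizes mRNA 5'→3' by base-pairing (A→U, T→A, G↔C). The complement of the template is GTAGCGTTACACTGCGAGTATTATTGCGGCAAAATGCGTCCGCCACGAGCTACAAGGCCATGCTTGCGGCGAT; antiparallel, so 5'→3' the coding strand is TAGCGGCGTTCGTACCGGAACATCGAGCACCGCCTGCGTAAAACGGCGTTATTATGAGCGTCACATTGCGATG. Replace T with U for the mRNA.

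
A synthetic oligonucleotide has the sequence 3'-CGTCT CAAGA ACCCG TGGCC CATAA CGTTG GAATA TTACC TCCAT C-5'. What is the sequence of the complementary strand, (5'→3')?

The strand is given 3'→5', so its complement runs 5'→3' in the same left-to-right order: pair each base A↔T, G↔C.

5'-GCAGAGTTCTTGGGCACCGGGTATTGCAACCTTATAATGGAGGTAG-3'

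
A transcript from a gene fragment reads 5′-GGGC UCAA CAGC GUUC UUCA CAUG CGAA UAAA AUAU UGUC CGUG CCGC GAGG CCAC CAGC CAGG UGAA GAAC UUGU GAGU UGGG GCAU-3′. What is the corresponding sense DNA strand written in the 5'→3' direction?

5'-GGGCTCAACAGCGTTCTTCACATGCGAATAAAATATTGTCCGTGCCGCGAGGCCACCAGCCAGGTGAAGAACTTGTGAGTTGGGGCAT-3'

The coding DNA strand has the same 5'→3' sequence as the mRNA with U replaced by T.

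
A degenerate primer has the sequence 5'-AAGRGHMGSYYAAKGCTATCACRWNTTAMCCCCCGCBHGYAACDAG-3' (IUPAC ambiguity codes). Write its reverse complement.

5'-CTHGTTRCDVGCGGGGGKTAANWYGTGATAGCMTTRRSCKDCYCTT-3'

Standard pairs A↔T, G↔C; ambiguity codes pair R↔Y, M↔K, W↔W, S↔S, B↔V, D↔H, N↔N. Complement (TTCYCDKCSRRTTMCGATAGTGYWNAATKGGGGGCGVDCRTTGHTC), then reverse for 5'→3'.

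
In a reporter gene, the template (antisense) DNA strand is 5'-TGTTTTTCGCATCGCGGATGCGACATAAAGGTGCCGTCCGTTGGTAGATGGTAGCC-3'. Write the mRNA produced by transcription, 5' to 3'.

5'-GGCUACCAUCUACCAACGGACGGCACCUUUAUGUCGCAUCCGCGAUGCGAAAAACA-3'

The mRNA has the sequence of the coding strand (reverse complement of the template) with T→U. Reverse complement of TGTTTTTCGCATCGCGGATGCGACATAAAGGTGCCGTCCGTTGGTAGATGGTAGCC is GGCTACCATCTACCAACGGACGGCACCTTTATGTCGCATCCGCGATGCGAAAAACA; then T→U.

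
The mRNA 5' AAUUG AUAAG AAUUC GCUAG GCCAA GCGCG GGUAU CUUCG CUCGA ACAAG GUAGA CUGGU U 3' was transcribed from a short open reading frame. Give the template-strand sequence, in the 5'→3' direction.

5'-AACCAGTCTACCTTGTTCGAGCGAAGATACCCGCGCTTGGCCTAGCGAATTCTTATCAATT-3'

Replace U with T to get the coding DNA strand: AATTGATAAGAATTCGCTAGGCCAAGCGCGGGTATCTTCGCTCGAACAAGGTAGACTGGTT. The template strand is its reverse complement (complement TTAACTATTCTTAAGCGATCCGGTTCGCGCCCATAGAAGCGAGCTTGTTCCATCTGACCAA, then reverse).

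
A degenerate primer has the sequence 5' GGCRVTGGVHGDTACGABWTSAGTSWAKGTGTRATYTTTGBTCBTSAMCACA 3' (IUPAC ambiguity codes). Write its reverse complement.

5'-TGTGKTSAVGAVCAAARATYACACMTWSACTSAWVTCGTAHCDBCCABYGCC-3'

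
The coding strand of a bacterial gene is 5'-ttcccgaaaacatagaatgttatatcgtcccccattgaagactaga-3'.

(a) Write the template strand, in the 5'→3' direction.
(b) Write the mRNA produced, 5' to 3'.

(a) 5′-TCTAGTCTTCAATGGGGGACGATATAACATTCTATGTTTTCGGGAA-3′
(b) 5'-UUCCCGAAAACAUAGAAUGUUAUAUCGUCCCCCAUUGAAGACUAGA-3'

(a) The template strand is the reverse complement of the coding strand: complement AAGGGCTTTTGTATCTTACAATATAGCAGGGGGTAACTTCTGATCT, then reverse.
(b) mRNA matches the coding strand with T→U.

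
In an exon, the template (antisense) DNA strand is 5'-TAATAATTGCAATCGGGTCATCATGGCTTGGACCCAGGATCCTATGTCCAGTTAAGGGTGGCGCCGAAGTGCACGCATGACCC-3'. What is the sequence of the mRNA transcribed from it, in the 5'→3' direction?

5'-GGGUCAUGCGUGCACUUCGGCGCCACCCUUAACUGGACAUAGGAUCCUGGGUCCAAGCCAUGAUGACCCGAUUGCAAUUAUUA-3'

RNA polymerase reads the template 3'→5' and synthesizes mRNA 5'→3' by base-pairing (A→U, T→A, G↔C). The complement of the template is ATTATTAACGTTAGCCCAGTAGTACCGAACCTGGGTCCTAGGATACAGGTCAATTCCCACCGCGGCTTCACGTGCGTACTGGG; antiparallel, so 5'→3' the coding strand is GGGTCATGCGTGCACTTCGGCGCCACCCTTAACTGGACATAGGATCCTGGGTCCAAGCCATGATGACCCGATTGCAATTATTA. Replace T with U for the mRNA.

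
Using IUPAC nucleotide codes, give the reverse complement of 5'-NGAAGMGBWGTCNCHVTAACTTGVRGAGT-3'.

5'-ACTCYBCAAGTTABDGNGACWVCKCTTCN-3'

Standard pairs A↔T, G↔C; ambiguity codes pair R↔Y, M↔K, W↔W, B↔V, H↔D, N↔N. Complement (NCTTCKCVWCAGNGDBATTGAACBYCTCA), then reverse for 5'→3'.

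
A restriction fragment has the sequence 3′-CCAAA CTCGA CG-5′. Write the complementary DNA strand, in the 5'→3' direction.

5'-GGTTTGAGCTGC-3'

The strand is given 3'→5', so its complement runs 5'→3' in the same left-to-right order: pair each base A↔T, G↔C.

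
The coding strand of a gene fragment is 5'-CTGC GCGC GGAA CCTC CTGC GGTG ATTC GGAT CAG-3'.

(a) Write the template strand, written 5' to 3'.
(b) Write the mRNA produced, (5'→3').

(a) 5′-CTGATCCGAATCACCGCAGGAGGTTCCGCGCGCAG-3′
(b) 5'-CUGCGCGCGGAACCUCCUGCGGUGAUUCGGAUCAG-3'

(a) The template strand is the reverse complement of the coding strand: complement GACGCGCGCCTTGGAGGACGCCACTAAGCCTAGTC, then reverse.
(b) mRNA matches the coding strand with T→U.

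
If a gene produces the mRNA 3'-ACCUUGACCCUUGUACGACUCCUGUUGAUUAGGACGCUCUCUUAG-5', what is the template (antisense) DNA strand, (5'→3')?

Written 5'→3' the mRNA is GAUUCUCUCGCAGGAUUAGUUGUCCUCAGCAUGUUCCCAGUUCCA, so the coding DNA strand is GATTCTCTCGCAGGATTAGTTGTCCTCAGCATGTTCCCAGTTCCA. The template is its reverse complement.

5'-TGGAACTGGGAACATGCTGAGGACAACTAATCCTGCGAGAGAATC-3'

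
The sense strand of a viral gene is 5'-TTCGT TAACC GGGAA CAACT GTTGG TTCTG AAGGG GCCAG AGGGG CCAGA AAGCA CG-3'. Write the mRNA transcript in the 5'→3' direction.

5'-UUCGUUAACCGGGAACAACUGUUGGUUCUGAAGGGGCCAGAGGGGCCAGAAAGCACG-3'

mRNA has the coding-strand sequence with U in place of T.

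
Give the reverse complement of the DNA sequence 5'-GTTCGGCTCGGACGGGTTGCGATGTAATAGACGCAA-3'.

Reading the sequence 3'→5' and pairing each base (A↔T, G↔C) gives the reverse complement directly.

5'-TTGCGTCTATTACATCGCAACCCGTCCGAGCCGAAC-3'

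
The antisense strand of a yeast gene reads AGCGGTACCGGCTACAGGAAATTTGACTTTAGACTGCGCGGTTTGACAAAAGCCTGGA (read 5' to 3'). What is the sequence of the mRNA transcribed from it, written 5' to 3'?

RNA polymerase reads the template 3'→5' and synthesizes mRNA 5'→3' by base-pairing (A→U, T→A, G↔C). The complement of the template is TCGCCATGGCCGATGTCCTTTAAACTGAAATCTGACGCGCCAAACTGTTTTCGGACCT; antiparallel, so 5'→3' the coding strand is TCCAGGCTTTTGTCAAACCGCGCAGTCTAAAGTCAAATTTCCTGTAGCCGGTACCGCT. Replace T with U for the mRNA.

5'-UCCAGGCUUUUGUCAAACCGCGCAGUCUAAAGUCAAAUUUCCUGUAGCCGGUACCGCU-3'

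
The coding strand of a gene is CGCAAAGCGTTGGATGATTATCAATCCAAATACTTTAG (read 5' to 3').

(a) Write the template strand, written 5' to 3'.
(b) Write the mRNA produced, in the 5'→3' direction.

(a) The template strand is the reverse complement of the coding strand: complement GCGTTTCGCAACCTACTAATAGTTAGGTTTATGAAATC, then reverse.
(b) mRNA matches the coding strand with T→U.

(a) 5'-CTAAAGTATTTGGATTGATAATCATCCAACGCTTTGCG-3'
(b) 5'-CGCAAAGCGUUGGAUGAUUAUCAAUCCAAAUACUUUAG-3'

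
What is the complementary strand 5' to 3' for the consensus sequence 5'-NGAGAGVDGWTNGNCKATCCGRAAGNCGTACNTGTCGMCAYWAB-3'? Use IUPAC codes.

5'-VTWRTGKCGACANGTACGNCTTYCGGATMGNCNAWCHBCTCTCN-3'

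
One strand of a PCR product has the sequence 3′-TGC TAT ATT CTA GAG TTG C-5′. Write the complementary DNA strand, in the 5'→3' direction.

The strand is given 3'→5', so its complement runs 5'→3' in the same left-to-right order: pair each base A↔T, G↔C.

5'-ACGATATAAGATCTCAACG-3'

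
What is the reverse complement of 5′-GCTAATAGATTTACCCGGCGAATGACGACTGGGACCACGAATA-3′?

5'-TATTCGTGGTCCCAGTCGTCATTCGCCGGGTAAATCTATTAGC-3'

Reading the sequence 3'→5' and pairing each base (A↔T, G↔C) gives the reverse complement directly.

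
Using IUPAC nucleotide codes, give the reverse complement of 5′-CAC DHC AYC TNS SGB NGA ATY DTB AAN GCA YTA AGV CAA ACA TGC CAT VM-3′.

Standard pairs A↔T, G↔C; ambiguity codes pair Y↔R, M↔K, S↔S, B↔V, D↔H, N↔N. Complement (GTGHDGTRGANSSCVNCTTARHAVTTNCGTRATTCBGTTTGTACGGTABK), then reverse for 5'→3'.

5'-KBATGGCATGTTTGBCTTARTGCNTTVAHRATTCNVCSSNAGRTGDHGTG-3'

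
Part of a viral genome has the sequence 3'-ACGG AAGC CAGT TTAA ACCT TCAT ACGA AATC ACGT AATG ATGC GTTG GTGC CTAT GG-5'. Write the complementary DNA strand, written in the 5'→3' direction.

The strand is given 3'→5', so its complement runs 5'→3' in the same left-to-right order: pair each base A↔T, G↔C.

5'-TGCCTTCGGTCAAATTTGGAAGTATGCTTTAGTGCATTACTACGCAACCACGGATACC-3'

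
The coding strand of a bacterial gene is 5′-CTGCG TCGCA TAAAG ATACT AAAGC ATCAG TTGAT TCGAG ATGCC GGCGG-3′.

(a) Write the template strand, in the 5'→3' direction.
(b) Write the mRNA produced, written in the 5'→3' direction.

(a) 5'-CCGCCGGCATCTCGAATCAACTGATGCTTTAGTATCTTTATGCGACGCAG-3'
(b) 5'-CUGCGUCGCAUAAAGAUACUAAAGCAUCAGUUGAUUCGAGAUGCCGGCGG-3'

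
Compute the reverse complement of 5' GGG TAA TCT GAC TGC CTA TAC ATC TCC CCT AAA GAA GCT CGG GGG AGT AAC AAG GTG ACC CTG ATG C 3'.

Reading the sequence 3'→5' and pairing each base (A↔T, G↔C) gives the reverse complement directly.

5'-GCATCAGGGTCACCTTGTTACTCCCCCGAGCTTCTTTAGGGGAGATGTATAGGCAGTCAGATTACCC-3'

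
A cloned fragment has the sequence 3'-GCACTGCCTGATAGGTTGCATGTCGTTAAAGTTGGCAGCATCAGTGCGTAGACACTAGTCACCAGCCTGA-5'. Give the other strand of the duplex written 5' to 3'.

The strand is given 3'→5', so its complement runs 5'→3' in the same left-to-right order: pair each base A↔T, G↔C.

5′-CGTGACGGACTATCCAACGTACAGCAATTTCAACCGTCGTAGTCACGCATCTGTGATCAGTGGTCGGACT-3′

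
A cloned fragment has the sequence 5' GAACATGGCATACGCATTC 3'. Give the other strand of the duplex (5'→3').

5'-GAATGCGTATGCCATGTTC-3'

Pairing A↔T and G↔C gives CTTGTACCGTATGCGTAAG, running 3'→5'. Reverse for the 5'→3' convention.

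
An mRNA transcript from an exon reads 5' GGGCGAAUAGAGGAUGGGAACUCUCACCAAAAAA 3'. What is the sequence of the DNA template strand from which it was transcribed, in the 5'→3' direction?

5′-TTTTTTGGTGAGAGTTCCCATCCTCTATTCGCCC-3′

Replace U with T to get the coding DNA strand: GGGCGAATAGAGGATGGGAACTCTCACCAAAAAA. The template strand is its reverse complement (complement CCCGCTTATCTCCTACCCTTGAGAGTGGTTTTTT, then reverse).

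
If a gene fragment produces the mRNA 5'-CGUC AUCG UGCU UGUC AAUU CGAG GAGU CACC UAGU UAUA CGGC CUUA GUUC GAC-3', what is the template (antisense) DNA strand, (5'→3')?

5'-GTCGAACTAAGGCCGTATAACTAGGTGACTCCTCGAATTGACAAGCACGATGACG-3'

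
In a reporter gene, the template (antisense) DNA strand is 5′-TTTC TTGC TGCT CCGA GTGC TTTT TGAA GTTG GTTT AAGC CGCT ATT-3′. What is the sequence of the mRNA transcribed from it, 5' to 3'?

The mRNA has the sequence of the coding strand (reverse complement of the template) with T→U. Reverse complement of TTTCTTGCTGCTCCGAGTGCTTTTTGAAGTTGGTTTAAGCCGCTATT is AATAGCGGCTTAAACCAACTTCAAAAAGCACTCGGAGCAGCAAGAAA; then T→U.

5'-AAUAGCGGCUUAAACCAACUUCAAAAAGCACUCGGAGCAGCAAGAAA-3'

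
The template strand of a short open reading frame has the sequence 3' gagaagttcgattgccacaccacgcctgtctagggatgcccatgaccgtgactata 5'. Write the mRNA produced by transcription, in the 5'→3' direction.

5'-CUCUUCAAGCUAACGGUGUGGUGCGGACAGAUCCCUACGGGUACUGGCACUGAUAU-3'

Reading the template 3'→5' as shown, RNA polymerase pairs each base (A→U, T→A, G↔C) to build mRNA 5'→3' directly.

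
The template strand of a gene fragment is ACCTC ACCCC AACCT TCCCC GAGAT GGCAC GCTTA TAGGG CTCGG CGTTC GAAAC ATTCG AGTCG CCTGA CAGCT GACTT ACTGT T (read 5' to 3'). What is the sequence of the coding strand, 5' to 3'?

5'-AACAGTAAGTCAGCTGTCAGGCGACTCGAATGTTTCGAACGCCGAGCCCTATAAGCGTGCCATCTCGGGGAAGGTTGGGGTGAGGT-3'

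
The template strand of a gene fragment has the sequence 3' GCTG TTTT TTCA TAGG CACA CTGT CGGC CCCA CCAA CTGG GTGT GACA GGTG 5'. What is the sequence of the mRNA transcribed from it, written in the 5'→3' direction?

5'-CGACAAAAAAGUAUCCGUGUGACAGCCGGGGUGGUUGACCCACACUGUCCAC-3'

Reading the template 3'→5' as shown, RNA polymerase pairs each base (A→U, T→A, G↔C) to build mRNA 5'→3' directly.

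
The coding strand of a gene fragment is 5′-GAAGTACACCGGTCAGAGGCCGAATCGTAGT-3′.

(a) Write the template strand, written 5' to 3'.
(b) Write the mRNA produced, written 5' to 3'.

(a) 5'-ACTACGATTCGGCCTCTGACCGGTGTACTTC-3'
(b) 5′-GAAGUACACCGGUCAGAGGCCGAAUCGUAGU-3′

(a) The template strand is the reverse complement of the coding strand: complement CTTCATGTGGCCAGTCTCCGGCTTAGCATCA, then reverse.
(b) mRNA matches the coding strand with T→U.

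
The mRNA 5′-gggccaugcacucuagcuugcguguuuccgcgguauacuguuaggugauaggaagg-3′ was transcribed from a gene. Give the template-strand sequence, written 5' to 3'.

Replace U with T to get the coding DNA strand: GGGCCATGCACTCTAGCTTGCGTGTTTCCGCGGTATACTGTTAGGTGATAGGAAGG. The template strand is its reverse complement (complement CCCGGTACGTGAGATCGAACGCACAAAGGCGCCATATGACAATCCACTATCCTTCC, then reverse).

5'-CCTTCCTATCACCTAACAGTATACCGCGGAAACACGCAAGCTAGAGTGCATGGCCC-3'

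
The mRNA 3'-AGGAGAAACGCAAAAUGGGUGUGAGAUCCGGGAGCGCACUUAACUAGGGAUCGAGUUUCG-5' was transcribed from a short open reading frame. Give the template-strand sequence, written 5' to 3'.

5'-TCCTCTTTGCGTTTTACCCACACTCTAGGCCCTCGCGTGAATTGATCCCTAGCTCAAAGC-3'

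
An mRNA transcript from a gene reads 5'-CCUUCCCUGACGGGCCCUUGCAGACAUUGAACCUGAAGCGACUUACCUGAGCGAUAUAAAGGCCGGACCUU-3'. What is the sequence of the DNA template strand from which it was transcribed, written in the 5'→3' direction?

5'-AAGGTCCGGCCTTTATATCGCTCAGGTAAGTCGCTTCAGGTTCAATGTCTGCAAGGGCCCGTCAGGGAAGG-3'

Replace U with T to get the coding DNA strand: CCTTCCCTGACGGGCCCTTGCAGACATTGAACCTGAAGCGACTTACCTGAGCGATATAAAGGCCGGACCTT. The template strand is its reverse complement (complement GGAAGGGACTGCCCGGGAACGTCTGTAACTTGGACTTCGCTGAATGGACTCGCTATATTTCCGGCCTGGAA, then reverse).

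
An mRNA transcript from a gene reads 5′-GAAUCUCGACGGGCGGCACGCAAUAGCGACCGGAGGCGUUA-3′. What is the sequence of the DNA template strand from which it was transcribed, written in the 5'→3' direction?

Replace U with T to get the coding DNA strand: GAATCTCGACGGGCGGCACGCAATAGCGACCGGAGGCGTTA. The template strand is its reverse complement (complement CTTAGAGCTGCCCGCCGTGCGTTATCGCTGGCCTCCGCAAT, then reverse).

5′-TAACGCCTCCGGTCGCTATTGCGTGCCGCCCGTCGAGATTC-3′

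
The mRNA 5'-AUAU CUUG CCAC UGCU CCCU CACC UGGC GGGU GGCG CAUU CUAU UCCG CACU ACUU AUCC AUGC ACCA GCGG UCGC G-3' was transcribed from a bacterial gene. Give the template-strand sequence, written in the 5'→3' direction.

5'-CGCGACCGCTGGTGCATGGATAAGTAGTGCGGAATAGAATGCGCCACCCGCCAGGTGAGGGAGCAGTGGCAAGATAT-3'

Replace U with T to get the coding DNA strand: ATATCTTGCCACTGCTCCCTCACCTGGCGGGTGGCGCATTCTATTCCGCACTACTTATCCATGCACCAGCGGTCGCG. The template strand is its reverse complement (complement TATAGAACGGTGACGAGGGAGTGGACCGCCCACCGCGTAAGATAAGGCGTGATGAATAGGTACGTGGTCGCCAGCGC, then reverse).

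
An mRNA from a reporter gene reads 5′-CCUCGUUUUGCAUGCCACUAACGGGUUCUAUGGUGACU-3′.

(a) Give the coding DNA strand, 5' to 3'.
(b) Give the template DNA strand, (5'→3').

(a) The coding strand matches the mRNA with U→T.
(b) The template strand is the reverse complement of the coding strand.

(a) 5'-CCTCGTTTTGCATGCCACTAACGGGTTCTATGGTGACT-3'
(b) 5'-AGTCACCATAGAACCCGTTAGTGGCATGCAAAACGAGG-3'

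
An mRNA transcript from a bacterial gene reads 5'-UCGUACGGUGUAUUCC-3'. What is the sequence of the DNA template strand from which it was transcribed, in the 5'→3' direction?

5′-GGAATACACCGTACGA-3′

Replace U with T to get the coding DNA strand: TCGTACGGTGTATTCC. The template strand is its reverse complement (complement AGCATGCCACATAAGG, then reverse).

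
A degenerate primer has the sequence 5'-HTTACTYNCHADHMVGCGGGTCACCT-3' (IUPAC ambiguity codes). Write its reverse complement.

Standard pairs A↔T, G↔C; ambiguity codes pair Y↔R, M↔K, D↔H, V↔B, N↔N. Complement (DAATGARNGDTHDKBCGCCCAGTGGA), then reverse for 5'→3'.

5'-AGGTGACCCGCBKDHTDGNRAGTAAD-3'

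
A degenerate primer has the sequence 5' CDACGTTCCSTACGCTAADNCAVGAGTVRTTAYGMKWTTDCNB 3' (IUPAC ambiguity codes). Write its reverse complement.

Standard pairs A↔T, G↔C; ambiguity codes pair R↔Y, M↔K, W↔W, S↔S, B↔V, D↔H, N↔N. Complement (GHTGCAAGGSATGCGATTHNGTBCTCABYAATRCKMWAAHGNV), then reverse for 5'→3'.

5'-VNGHAAWMKCRTAAYBACTCBTGNHTTAGCGTASGGAACGTHG-3'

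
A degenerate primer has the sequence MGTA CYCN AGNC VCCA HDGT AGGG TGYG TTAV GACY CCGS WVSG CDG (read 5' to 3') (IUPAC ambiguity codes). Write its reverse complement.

Standard pairs A↔T, G↔C; ambiguity codes pair Y↔R, M↔K, W↔W, S↔S, D↔H, V↔B, N↔N. Complement (KCATGRGNTCNGBGGTDHCATCCCACRCAATBCTGRGGCSWBSCGHC), then reverse for 5'→3'.

5'-CHGCSBWSCGGRGTCBTAACRCACCCTACHDTGGBGNCTNGRGTACK-3'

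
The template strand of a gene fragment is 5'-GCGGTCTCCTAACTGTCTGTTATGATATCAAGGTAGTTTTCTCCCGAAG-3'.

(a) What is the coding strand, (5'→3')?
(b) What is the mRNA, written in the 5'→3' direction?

(a) 5'-CTTCGGGAGAAAACTACCTTGATATCATAACAGACAGTTAGGAGACCGC-3'
(b) 5'-CUUCGGGAGAAAACUACCUUGAUAUCAUAACAGACAGUUAGGAGACCGC-3'

(a) The coding strand is the reverse complement of the template: complement CGCCAGAGGATTGACAGACAATACTATAGTTCCATCAAAAGAGGGCTTC, then reverse.
(b) mRNA has the coding-strand sequence with T→U.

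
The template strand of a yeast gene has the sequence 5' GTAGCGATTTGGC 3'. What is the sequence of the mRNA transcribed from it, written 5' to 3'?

5′-GCCAAAUCGCUAC-3′

RNA polymerase reads the template 3'→5' and synthesizes mRNA 5'→3' by base-pairing (A→U, T→A, G↔C). The complement of the template is CATCGCTAAACCG; antiparallel, so 5'→3' the coding strand is GCCAAATCGCTAC. Replace T with U for the mRNA.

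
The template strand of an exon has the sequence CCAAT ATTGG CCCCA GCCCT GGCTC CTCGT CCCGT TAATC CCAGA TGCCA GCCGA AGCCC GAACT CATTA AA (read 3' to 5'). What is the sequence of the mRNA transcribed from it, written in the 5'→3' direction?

5′-GGUUAUAACCGGGGUCGGGACCGAGGAGCAGGGCAAUUAGGGUCUACGGUCGGCUUCGGGCUUGAGUAAUUU-3′

Reading the template 3'→5' as shown, RNA polymerase pairs each base (A→U, T→A, G↔C) to build mRNA 5'→3' directly.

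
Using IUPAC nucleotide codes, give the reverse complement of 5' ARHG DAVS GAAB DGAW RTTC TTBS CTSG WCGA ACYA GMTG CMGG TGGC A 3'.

5′-TGCCACCKGCAKCTRGTTCGWCSAGSVAAGAAYWTCHVTTCSBTHCDYT-3′

Standard pairs A↔T, G↔C; ambiguity codes pair R↔Y, M↔K, W↔W, S↔S, B↔V, D↔H. Complement (TYDCHTBSCTTVHCTWYAAGAAVSGASCWGCTTGRTCKACGKCCACCGT), then reverse for 5'→3'.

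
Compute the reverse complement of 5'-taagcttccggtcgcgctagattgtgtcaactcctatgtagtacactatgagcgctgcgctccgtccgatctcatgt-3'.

Reading the sequence 3'→5' and pairing each base (A↔T, G↔C) gives the reverse complement directly.

5′-ACATGAGATCGGACGGAGCGCAGCGCTCATAGTGTACTACATAGGAGTTGACACAATCTAGCGCGACCGGAAGCTTA-3′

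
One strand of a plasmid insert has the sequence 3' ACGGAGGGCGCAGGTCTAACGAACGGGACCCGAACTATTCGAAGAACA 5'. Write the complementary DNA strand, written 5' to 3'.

5'-TGCCTCCCGCGTCCAGATTGCTTGCCCTGGGCTTGATAAGCTTCTTGT-3'

The strand is given 3'→5', so its complement runs 5'→3' in the same left-to-right order: pair each base A↔T, G↔C.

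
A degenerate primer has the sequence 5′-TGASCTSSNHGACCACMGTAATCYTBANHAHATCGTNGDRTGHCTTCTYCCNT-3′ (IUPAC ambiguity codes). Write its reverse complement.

Standard pairs A↔T, G↔C; ambiguity codes pair R↔Y, M↔K, S↔S, B↔V, D↔H, N↔N. Complement (ACTSGASSNDCTGGTGKCATTAGRAVTNDTDTAGCANCHYACDGAAGARGGNA), then reverse for 5'→3'.

5'-ANGGRAGAAGDCAYHCNACGATDTDNTVARGATTACKGTGGTCDNSSAGSTCA-3'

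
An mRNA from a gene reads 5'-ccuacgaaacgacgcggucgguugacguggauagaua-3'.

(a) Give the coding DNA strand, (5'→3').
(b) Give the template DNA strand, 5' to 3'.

(a) The coding strand matches the mRNA with U→T.
(b) The template strand is the reverse complement of the coding strand.

(a) 5'-CCTACGAAACGACGCGGTCGGTTGACGTGGATAGATA-3'
(b) 5′-TATCTATCCACGTCAACCGACCGCGTCGTTTCGTAGG-3′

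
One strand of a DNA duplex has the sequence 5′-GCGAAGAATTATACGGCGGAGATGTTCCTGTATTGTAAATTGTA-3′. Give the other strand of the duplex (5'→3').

5'-TACAATTTACAATACAGGAACATCTCCGCCGTATAATTCTTCGC-3'

Pairing A↔T and G↔C gives CGCTTCTTAATATGCCGCCTCTACAAGGACATAACATTTAACAT, running 3'→5'. Reverse for the 5'→3' convention.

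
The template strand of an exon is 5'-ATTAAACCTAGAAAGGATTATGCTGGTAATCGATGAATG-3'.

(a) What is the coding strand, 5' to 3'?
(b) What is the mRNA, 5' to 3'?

(a) The coding strand is the reverse complement of the template: complement TAATTTGGATCTTTCCTAATACGACCATTAGCTACTTAC, then reverse.
(b) mRNA has the coding-strand sequence with T→U.

(a) 5′-CATTCATCGATTACCAGCATAATCCTTTCTAGGTTTAAT-3′
(b) 5′-CAUUCAUCGAUUACCAGCAUAAUCCUUUCUAGGUUUAAU-3′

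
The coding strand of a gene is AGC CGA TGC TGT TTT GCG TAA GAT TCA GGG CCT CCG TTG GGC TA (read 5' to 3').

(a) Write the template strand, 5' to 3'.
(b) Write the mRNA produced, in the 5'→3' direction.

(a) 5'-TAGCCCAACGGAGGCCCTGAATCTTACGCAAAACAGCATCGGCT-3'
(b) 5'-AGCCGAUGCUGUUUUGCGUAAGAUUCAGGGCCUCCGUUGGGCUA-3'

(a) The template strand is the reverse complement of the coding strand: complement TCGGCTACGACAAAACGCATTCTAAGTCCCGGAGGCAACCCGAT, then reverse.
(b) mRNA matches the coding strand with T→U.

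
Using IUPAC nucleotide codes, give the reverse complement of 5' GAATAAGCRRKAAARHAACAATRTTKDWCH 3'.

Standard pairs A↔T, G↔C; ambiguity codes pair R↔Y, K↔M, W↔W, D↔H. Complement (CTTATTCGYYMTTTYDTTGTTAYAAMHWGD), then reverse for 5'→3'.

5'-DGWHMAAYATTGTTDYTTTMYYGCTTATTC-3'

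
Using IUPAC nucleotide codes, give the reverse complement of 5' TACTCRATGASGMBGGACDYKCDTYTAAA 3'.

5′-TTTARAHGMRHGTCCVKCSTCATYGAGTA-3′

Standard pairs A↔T, G↔C; ambiguity codes pair R↔Y, M↔K, S↔S, B↔V, D↔H. Complement (ATGAGYTACTSCKVCCTGHRMGHARATTT), then reverse for 5'→3'.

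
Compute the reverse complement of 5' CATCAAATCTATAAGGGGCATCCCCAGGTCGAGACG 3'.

5'-CGTCTCGACCTGGGGATGCCCCTTATAGATTTGATG-3'

Complement each base (A↔T, G↔C): GTAGTTTAGATATTCCCCGTAGGGGTCCAGCTCTGC. Then reverse.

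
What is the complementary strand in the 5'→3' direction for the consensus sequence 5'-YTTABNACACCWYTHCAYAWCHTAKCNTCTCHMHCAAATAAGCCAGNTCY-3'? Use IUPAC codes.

Standard pairs A↔T, G↔C; ambiguity codes pair Y↔R, M↔K, W↔W, B↔V, H↔D, N↔N. Complement (RAATVNTGTGGWRADGTRTWGDATMGNAGAGDKDGTTTATTCGGTCNAGR), then reverse for 5'→3'.

5'-RGANCTGGCTTATTTGDKDGAGANGMTADGWTRTGDARWGGTGTNVTAAR-3'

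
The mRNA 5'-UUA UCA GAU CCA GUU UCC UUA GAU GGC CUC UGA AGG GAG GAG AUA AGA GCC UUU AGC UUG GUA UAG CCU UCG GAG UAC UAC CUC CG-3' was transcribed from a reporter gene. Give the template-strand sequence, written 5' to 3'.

Replace U with T to get the coding DNA strand: TTATCAGATCCAGTTTCCTTAGATGGCCTCTGAAGGGAGGAGATAAGAGCCTTTAGCTTGGTATAGCCTTCGGAGTACTACCTCCG. The template strand is its reverse complement (complement AATAGTCTAGGTCAAAGGAATCTACCGGAGACTTCCCTCCTCTATTCTCGGAAATCGAACCATATCGGAAGCCTCATGATGGAGGC, then reverse).

5'-CGGAGGTAGTACTCCGAAGGCTATACCAAGCTAAAGGCTCTTATCTCCTCCCTTCAGAGGCCATCTAAGGAAACTGGATCTGATAA-3'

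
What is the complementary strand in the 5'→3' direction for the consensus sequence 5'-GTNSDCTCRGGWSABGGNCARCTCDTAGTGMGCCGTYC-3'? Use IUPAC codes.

Standard pairs A↔T, G↔C; ambiguity codes pair R↔Y, M↔K, W↔W, S↔S, B↔V, D↔H, N↔N. Complement (CANSHGAGYCCWSTVCCNGTYGAGHATCACKCGGCARG), then reverse for 5'→3'.

5'-GRACGGCKCACTAHGAGYTGNCCVTSWCCYGAGHSNAC-3'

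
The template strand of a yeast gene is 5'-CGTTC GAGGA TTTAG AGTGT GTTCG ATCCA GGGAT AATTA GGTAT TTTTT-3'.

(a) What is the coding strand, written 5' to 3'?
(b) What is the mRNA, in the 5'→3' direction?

(a) 5'-AAAAAATACCTAATTATCCCTGGATCGAACACACTCTAAATCCTCGAACG-3'
(b) 5'-AAAAAAUACCUAAUUAUCCCUGGAUCGAACACACUCUAAAUCCUCGAACG-3'

(a) The coding strand is the reverse complement of the template: complement GCAAGCTCCTAAATCTCACACAAGCTAGGTCCCTATTAATCCATAAAAAA, then reverse.
(b) mRNA has the coding-strand sequence with T→U.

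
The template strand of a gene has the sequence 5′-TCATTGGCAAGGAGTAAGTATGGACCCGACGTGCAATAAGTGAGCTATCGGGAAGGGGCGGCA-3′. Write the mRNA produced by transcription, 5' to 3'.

5'-UGCCGCCCCUUCCCGAUAGCUCACUUAUUGCACGUCGGGUCCAUACUUACUCCUUGCCAAUGA-3'

RNA polymerase reads the template 3'→5' and synthesizes mRNA 5'→3' by base-pairing (A→U, T→A, G↔C). The complement of the template is AGTAACCGTTCCTCATTCATACCTGGGCTGCACGTTATTCACTCGATAGCCCTTCCCCGCCGT; antiparallel, so 5'→3' the coding strand is TGCCGCCCCTTCCCGATAGCTCACTTATTGCACGTCGGGTCCATACTTACTCCTTGCCAATGA. Replace T with U for the mRNA.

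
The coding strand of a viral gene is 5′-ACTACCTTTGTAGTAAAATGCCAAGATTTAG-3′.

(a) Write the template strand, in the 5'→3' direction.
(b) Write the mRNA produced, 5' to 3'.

(a) 5′-CTAAATCTTGGCATTTTACTACAAAGGTAGT-3′
(b) 5'-ACUACCUUUGUAGUAAAAUGCCAAGAUUUAG-3'

(a) The template strand is the reverse complement of the coding strand: complement TGATGGAAACATCATTTTACGGTTCTAAATC, then reverse.
(b) mRNA matches the coding strand with T→U.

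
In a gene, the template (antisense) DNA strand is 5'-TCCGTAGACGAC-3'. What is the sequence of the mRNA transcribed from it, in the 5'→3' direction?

RNA polymerase reads the template 3'→5' and synthesizes mRNA 5'→3' by base-pairing (A→U, T→A, G↔C). The complement of the template is AGGCATCTGCTG; antiparallel, so 5'→3' the coding strand is GTCGTCTACGGA. Replace T with U for the mRNA.

5'-GUCGUCUACGGA-3'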